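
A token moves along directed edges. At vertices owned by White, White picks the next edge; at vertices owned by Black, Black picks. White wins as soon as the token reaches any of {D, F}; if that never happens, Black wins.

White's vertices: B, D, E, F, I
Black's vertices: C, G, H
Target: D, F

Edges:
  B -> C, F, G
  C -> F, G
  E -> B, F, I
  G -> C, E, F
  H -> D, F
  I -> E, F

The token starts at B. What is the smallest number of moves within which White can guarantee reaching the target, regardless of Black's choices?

1

A0 = {D, F}
A1: add {B, E, H, I} — B (White) has B→F; E (White) has E→F; H (Black): all of {D, F} already in; I (White) has I→F.
A2 = A1; e.g. C (Black) can still go to G. Fixed point.
B enters the attractor at level 1, so White can force the target in 1 move from there.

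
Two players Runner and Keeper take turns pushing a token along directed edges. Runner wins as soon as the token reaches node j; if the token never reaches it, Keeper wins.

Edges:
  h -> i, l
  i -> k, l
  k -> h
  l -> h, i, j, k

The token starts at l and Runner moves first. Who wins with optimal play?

Track states (vertex, player-to-move).
A0 = {(j,Runner), (j,Keeper)}
A1: add {(l,Runner)}.
(l,Runner) ∈ A1 ⇒ Runner forces the target.

Runner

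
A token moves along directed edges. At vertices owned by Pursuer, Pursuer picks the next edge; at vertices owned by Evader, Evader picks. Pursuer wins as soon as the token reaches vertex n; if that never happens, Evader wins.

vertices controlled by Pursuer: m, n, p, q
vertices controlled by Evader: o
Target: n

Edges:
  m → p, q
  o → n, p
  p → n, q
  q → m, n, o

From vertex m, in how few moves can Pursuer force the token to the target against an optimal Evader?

A0 = {n}
A1: add {p, q} — p (Pursuer) has p→n; q (Pursuer) has q→n.
A2: add {m, o} — m (Pursuer) has m→p; o (Evader): all of {n, p} already in.
A2 = all vertices. Fixed point.
m enters the attractor at level 2, so Pursuer can force the target in 2 moves from there.

2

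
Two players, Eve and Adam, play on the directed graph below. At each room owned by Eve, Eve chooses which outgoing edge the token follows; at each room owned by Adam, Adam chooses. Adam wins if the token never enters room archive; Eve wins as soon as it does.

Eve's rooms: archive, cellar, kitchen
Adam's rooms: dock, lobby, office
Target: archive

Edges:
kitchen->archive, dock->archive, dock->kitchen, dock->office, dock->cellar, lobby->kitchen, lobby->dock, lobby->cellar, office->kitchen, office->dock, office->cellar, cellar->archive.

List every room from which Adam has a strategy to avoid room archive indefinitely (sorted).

dock, lobby, office

A0 = {archive}
A1: add {cellar, kitchen} — kitchen (Eve) has kitchen→archive; cellar (Eve) has cellar→archive.
A2 = A1; e.g. dock (Adam) can still go to office. Fixed point.
Eve's attractor = {archive, cellar, kitchen}; Adam avoids the target exactly from the complement.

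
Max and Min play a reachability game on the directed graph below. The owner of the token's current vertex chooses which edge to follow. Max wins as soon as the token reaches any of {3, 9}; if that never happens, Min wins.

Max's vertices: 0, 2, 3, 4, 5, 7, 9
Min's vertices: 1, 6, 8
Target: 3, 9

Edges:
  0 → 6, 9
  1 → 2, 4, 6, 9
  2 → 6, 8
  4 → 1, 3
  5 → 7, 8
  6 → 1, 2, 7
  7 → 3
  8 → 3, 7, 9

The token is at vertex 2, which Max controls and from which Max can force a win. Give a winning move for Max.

A0 = {3, 9}
A1: add {0, 4, 7} — 0 (Max) has 0→9; 4 (Max) has 4→3; 7 (Max) has 7→3.
A2: add {5, 8} — 5 (Max) has 5→7; 8 (Min): all of {3, 7, 9} already in.
A3: add {2} — 2 (Max) has 2→8.
A4 = A3; e.g. 1 (Min) can still go to 6. Fixed point.
From 2, successor 8 is in the attractor (rank 2); the other successor 6 is not.

8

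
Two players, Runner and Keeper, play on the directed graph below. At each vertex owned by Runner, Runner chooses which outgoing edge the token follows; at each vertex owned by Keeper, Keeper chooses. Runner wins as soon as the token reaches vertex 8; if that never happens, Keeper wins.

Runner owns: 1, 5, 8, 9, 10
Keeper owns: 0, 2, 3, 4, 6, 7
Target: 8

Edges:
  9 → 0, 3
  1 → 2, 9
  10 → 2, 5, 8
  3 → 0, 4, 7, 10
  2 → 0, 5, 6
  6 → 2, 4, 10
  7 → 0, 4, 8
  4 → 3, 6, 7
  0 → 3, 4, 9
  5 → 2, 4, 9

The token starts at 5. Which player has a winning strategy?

Keeper

A0 = {8}
A1: add {10} — 10 (Runner) has 10→8.
A2 = A1; e.g. 0 (Keeper) can still go to 3. Fixed point.
5 never enters the attractor, so Keeper can avoid the target forever.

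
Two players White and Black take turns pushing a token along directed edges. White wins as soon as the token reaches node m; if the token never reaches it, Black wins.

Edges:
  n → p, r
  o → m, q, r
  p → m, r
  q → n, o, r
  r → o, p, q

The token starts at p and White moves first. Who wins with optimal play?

Track states (vertex, player-to-move).
A0 = {(m,White), (m,Black)}
A1: add {(o,White), (p,White)}.
(p,White) ∈ A1 ⇒ White forces the target.

White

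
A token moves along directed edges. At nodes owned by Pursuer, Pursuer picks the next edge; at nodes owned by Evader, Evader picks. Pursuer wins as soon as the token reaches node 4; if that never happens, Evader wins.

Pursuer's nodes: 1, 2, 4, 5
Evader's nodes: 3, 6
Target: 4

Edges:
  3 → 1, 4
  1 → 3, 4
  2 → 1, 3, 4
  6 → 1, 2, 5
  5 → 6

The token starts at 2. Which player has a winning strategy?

A0 = {4}
A1: add {1, 2} — 1 (Pursuer) has 1→4; 2 (Pursuer) has 2→4.
2 ∈ A1, so Pursuer can force the target.

Pursuer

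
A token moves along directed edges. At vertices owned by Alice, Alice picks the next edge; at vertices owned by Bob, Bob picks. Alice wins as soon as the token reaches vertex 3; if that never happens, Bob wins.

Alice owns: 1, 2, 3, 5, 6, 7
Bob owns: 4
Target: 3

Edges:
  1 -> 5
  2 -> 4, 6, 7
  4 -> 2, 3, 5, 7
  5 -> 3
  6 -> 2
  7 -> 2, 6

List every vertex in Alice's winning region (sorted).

1, 3, 5

A0 = {3}
A1: add {5} — 5 (Alice) has 5→3.
A2: add {1} — 1 (Alice) has 1→5.
A3 = A2; e.g. 2 (Alice) has no edge into A2. Fixed point.
Alice's winning region = {1, 3, 5}.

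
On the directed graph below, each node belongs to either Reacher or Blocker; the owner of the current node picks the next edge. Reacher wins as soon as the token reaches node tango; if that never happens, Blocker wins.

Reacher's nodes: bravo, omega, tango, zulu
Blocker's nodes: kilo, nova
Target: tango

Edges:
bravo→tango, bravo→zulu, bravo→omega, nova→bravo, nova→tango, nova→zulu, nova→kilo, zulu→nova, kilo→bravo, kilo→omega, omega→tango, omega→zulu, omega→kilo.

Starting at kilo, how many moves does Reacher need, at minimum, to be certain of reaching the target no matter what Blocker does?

2

A0 = {tango}
A1: add {bravo, omega} — bravo (Reacher) has bravo→tango; omega (Reacher) has omega→tango.
A2: add {kilo} — kilo (Blocker): all of {bravo, omega} already in.
A3 = A2; e.g. nova (Blocker) can still go to zulu. Fixed point.
kilo enters the attractor at level 2, so Reacher can force the target in 2 moves from there.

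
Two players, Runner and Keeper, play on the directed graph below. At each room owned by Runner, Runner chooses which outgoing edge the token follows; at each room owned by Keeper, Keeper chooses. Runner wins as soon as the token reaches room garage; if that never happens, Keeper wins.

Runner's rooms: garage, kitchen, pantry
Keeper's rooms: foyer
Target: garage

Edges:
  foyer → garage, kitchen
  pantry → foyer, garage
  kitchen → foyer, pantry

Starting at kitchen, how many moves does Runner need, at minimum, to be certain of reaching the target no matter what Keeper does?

A0 = {garage}
A1: add {pantry} — pantry (Runner) has pantry→garage.
A2: add {kitchen} — kitchen (Runner) has kitchen→pantry.
kitchen enters the attractor at level 2, so Runner can force the target in 2 moves from there.

2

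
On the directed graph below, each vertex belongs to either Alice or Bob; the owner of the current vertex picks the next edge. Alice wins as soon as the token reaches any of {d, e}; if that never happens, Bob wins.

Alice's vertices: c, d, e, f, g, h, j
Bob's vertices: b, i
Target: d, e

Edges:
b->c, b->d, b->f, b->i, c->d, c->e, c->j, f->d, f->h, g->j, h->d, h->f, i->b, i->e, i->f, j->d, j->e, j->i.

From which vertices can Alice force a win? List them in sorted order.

c, d, e, f, g, h, j

A0 = {d, e}
A1: add {c, f, h, j} — c (Alice) has c→d; f (Alice) has f→d; h (Alice) has h→d; j (Alice) has j→d.
A2: add {g} — g (Alice) has g→j.
A3 = A2; e.g. b (Bob) can still go to i. Fixed point.
Alice's winning region = {c, d, e, f, g, h, j}.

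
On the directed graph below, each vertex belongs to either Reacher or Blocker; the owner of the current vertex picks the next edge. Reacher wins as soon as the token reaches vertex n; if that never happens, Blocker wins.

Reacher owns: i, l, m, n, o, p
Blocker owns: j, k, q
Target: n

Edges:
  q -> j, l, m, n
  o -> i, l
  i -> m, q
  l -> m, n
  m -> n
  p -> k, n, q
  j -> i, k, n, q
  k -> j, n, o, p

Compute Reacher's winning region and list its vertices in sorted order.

i, l, m, n, o, p

A0 = {n}
A1: add {l, m, p} — l (Reacher) has l→n; m (Reacher) has m→n; p (Reacher) has p→n.
A2: add {i, o} — i (Reacher) has i→m; o (Reacher) has o→l.
A3 = A2; e.g. j (Blocker) can still go to k. Fixed point.
Reacher's winning region = {i, l, m, n, o, p}.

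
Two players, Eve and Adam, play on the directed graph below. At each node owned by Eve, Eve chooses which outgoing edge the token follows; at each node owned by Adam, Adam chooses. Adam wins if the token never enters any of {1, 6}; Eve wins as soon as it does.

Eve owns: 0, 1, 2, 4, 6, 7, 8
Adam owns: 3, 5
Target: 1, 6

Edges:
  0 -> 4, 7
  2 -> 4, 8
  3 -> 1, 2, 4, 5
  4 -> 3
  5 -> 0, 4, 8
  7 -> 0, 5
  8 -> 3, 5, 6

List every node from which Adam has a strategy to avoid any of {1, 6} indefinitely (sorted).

0, 3, 4, 5, 7

A0 = {1, 6}
A1: add {8} — 8 (Eve) has 8→6.
A2: add {2} — 2 (Eve) has 2→8.
A3 = A2; e.g. 0 (Eve) has no edge into A2. Fixed point.
Eve's attractor = {1, 2, 6, 8}; Adam avoids the target exactly from the complement.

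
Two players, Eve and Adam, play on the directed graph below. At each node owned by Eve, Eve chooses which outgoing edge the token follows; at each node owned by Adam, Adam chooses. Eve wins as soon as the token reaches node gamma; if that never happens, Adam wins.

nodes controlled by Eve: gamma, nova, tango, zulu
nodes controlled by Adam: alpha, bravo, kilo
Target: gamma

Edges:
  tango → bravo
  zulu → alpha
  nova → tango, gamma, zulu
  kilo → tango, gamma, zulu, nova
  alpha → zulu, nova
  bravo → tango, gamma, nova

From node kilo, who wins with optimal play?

A0 = {gamma}
A1: add {nova} — nova (Eve) has nova→gamma.
A2 = A1; e.g. tango (Eve) has no edge into A1. Fixed point.
kilo never enters the attractor, so Adam can avoid the target forever.

Adam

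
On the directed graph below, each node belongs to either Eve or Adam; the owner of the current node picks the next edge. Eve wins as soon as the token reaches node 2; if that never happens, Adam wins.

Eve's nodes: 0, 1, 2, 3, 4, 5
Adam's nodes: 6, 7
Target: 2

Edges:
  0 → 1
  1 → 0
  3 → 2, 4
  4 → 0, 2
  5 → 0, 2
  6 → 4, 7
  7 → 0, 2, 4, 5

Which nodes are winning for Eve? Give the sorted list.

A0 = {2}
A1: add {3, 4, 5} — 3 (Eve) has 3→2; 4 (Eve) has 4→2; 5 (Eve) has 5→2.
A2 = A1; e.g. 0 (Eve) has no edge into A1. Fixed point.
Eve's winning region = {2, 3, 4, 5}.

2, 3, 4, 5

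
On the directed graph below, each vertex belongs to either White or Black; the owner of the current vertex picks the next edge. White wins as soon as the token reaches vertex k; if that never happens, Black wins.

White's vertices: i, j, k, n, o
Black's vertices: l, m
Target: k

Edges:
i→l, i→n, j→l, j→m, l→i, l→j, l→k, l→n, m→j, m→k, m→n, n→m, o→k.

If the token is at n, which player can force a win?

A0 = {k}
A1: add {o} — o (White) has o→k.
A2 = A1; e.g. i (White) has no edge into A1. Fixed point.
n never enters the attractor, so Black can avoid the target forever.

Black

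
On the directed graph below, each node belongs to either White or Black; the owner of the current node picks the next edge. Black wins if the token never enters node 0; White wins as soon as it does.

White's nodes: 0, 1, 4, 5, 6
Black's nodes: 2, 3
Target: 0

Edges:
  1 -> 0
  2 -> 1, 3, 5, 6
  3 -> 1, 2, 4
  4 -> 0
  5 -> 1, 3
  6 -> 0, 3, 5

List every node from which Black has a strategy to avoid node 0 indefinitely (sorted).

A0 = {0}
A1: add {1, 4, 6} — 1 (White) has 1→0; 4 (White) has 4→0; 6 (White) has 6→0.
A2: add {5} — 5 (White) has 5→1.
A3 = A2; e.g. 2 (Black) can still go to 3. Fixed point.
White's attractor = {0, 1, 4, 5, 6}; Black avoids the target exactly from the complement.

2, 3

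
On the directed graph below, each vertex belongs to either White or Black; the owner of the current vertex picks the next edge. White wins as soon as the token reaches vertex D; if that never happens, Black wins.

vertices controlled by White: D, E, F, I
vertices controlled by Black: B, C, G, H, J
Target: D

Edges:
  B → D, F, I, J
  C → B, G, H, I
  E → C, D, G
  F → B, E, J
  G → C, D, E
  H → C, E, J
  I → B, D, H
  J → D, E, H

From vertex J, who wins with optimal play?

A0 = {D}
A1: add {E, I} — E (White) has E→D; I (White) has I→D.
A2: add {F} — F (White) has F→E.
A3 = A2; e.g. B (Black) can still go to J. Fixed point.
J never enters the attractor, so Black can avoid the target forever.

Black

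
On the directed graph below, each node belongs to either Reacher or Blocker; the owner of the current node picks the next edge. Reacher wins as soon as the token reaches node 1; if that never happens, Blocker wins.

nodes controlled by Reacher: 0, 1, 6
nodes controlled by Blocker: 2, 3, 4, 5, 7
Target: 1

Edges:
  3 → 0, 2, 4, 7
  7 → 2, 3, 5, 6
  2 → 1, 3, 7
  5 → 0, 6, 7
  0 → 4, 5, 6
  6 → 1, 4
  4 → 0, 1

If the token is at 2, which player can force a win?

A0 = {1}
A1: add {6} — 6 (Reacher) has 6→1.
A2: add {0} — 0 (Reacher) has 0→6.
A3: add {4} — 4 (Blocker): all of {0, 1} already in.
A4 = A3; e.g. 2 (Blocker) can still go to 3. Fixed point.
2 never enters the attractor, so Blocker can avoid the target forever.

Blocker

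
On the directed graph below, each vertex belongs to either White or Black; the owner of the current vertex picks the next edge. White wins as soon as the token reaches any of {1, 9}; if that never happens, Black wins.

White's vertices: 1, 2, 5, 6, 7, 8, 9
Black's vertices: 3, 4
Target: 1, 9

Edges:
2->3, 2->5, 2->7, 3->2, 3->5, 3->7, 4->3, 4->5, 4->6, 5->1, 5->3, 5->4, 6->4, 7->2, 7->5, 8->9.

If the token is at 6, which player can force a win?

Black

A0 = {1, 9}
A1: add {5, 8} — 5 (White) has 5→1; 8 (White) has 8→9.
A2: add {2, 7} — 2 (White) has 2→5; 7 (White) has 7→5.
A3: add {3} — 3 (Black): all of {2, 5, 7} already in.
A4 = A3; e.g. 4 (Black) can still go to 6. Fixed point.
6 never enters the attractor, so Black can avoid the target forever.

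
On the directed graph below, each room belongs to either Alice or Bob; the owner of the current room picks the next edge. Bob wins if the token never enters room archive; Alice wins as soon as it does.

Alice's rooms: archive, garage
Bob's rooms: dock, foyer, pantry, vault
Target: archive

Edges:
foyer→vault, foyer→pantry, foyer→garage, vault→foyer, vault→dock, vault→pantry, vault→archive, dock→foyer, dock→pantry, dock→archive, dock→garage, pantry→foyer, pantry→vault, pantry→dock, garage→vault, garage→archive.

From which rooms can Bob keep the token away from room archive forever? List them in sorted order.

dock, foyer, pantry, vault

A0 = {archive}
A1: add {garage} — garage (Alice) has garage→archive.
A2 = A1; e.g. foyer (Bob) can still go to vault. Fixed point.
Alice's attractor = {archive, garage}; Bob avoids the target exactly from the complement.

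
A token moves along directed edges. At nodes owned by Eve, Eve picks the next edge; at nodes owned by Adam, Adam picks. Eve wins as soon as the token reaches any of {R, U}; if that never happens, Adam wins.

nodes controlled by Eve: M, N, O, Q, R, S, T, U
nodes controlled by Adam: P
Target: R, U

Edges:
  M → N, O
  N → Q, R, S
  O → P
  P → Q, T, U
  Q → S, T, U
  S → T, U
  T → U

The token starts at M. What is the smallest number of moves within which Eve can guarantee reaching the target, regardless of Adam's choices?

2

A0 = {R, U}
A1: add {N, Q, S, T} — N (Eve) has N→R; Q (Eve) has Q→U; S (Eve) has S→U; T (Eve) has T→U.
A2: add {M, P} — M (Eve) has M→N; P (Adam): all of {Q, T, U} already in.
M enters the attractor at level 2, so Eve can force the target in 2 moves from there.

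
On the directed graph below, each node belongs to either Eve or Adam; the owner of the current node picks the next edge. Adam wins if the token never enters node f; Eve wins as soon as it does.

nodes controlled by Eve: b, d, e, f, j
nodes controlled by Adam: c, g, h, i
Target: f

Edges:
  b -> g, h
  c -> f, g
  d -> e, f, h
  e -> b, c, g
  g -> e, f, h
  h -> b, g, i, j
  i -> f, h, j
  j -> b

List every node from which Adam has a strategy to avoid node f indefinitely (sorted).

A0 = {f}
A1: add {d} — d (Eve) has d→f.
A2 = A1; e.g. b (Eve) has no edge into A1. Fixed point.
Eve's attractor = {d, f}; Adam avoids the target exactly from the complement.

b, c, e, g, h, i, j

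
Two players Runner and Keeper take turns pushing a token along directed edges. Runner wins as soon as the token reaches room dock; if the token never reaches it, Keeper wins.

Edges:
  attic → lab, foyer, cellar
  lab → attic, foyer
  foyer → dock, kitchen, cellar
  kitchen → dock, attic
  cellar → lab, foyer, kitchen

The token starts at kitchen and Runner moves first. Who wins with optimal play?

Runner

Track states (vertex, player-to-move).
A0 = {(dock,Runner), (dock,Keeper)}
A1: add {(foyer,Runner), (kitchen,Runner)}.
(kitchen,Runner) ∈ A1 ⇒ Runner forces the target.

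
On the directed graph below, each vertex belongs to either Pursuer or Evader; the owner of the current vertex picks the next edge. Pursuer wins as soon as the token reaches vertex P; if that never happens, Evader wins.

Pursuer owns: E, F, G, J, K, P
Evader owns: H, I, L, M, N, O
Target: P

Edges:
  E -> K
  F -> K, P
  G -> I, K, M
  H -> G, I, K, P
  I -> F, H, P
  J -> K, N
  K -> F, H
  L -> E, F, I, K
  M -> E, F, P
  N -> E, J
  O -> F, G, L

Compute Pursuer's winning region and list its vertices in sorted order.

A0 = {P}
A1: add {F} — F (Pursuer) has F→P.
A2: add {K} — K (Pursuer) has K→F.
A3: add {E, G, J} — E (Pursuer) has E→K; G (Pursuer) has G→K; J (Pursuer) has J→K.
A4: add {M, N} — M (Evader): all of {E, F, P} already in; N (Evader): all of {E, J} already in.
A5 = A4; e.g. H (Evader) can still go to I. Fixed point.
Pursuer's winning region = {E, F, G, J, K, M, N, P}.

E, F, G, J, K, M, N, P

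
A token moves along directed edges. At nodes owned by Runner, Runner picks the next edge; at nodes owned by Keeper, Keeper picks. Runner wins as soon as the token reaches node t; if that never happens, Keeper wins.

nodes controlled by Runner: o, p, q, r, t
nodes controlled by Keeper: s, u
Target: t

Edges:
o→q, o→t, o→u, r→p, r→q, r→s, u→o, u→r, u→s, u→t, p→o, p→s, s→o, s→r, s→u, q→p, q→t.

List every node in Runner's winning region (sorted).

o, p, q, r, t

A0 = {t}
A1: add {o, q} — o (Runner) has o→t; q (Runner) has q→t.
A2: add {p, r} — p (Runner) has p→o; r (Runner) has r→q.
A3 = A2; e.g. s (Keeper) can still go to u. Fixed point.
Runner's winning region = {o, p, q, r, t}.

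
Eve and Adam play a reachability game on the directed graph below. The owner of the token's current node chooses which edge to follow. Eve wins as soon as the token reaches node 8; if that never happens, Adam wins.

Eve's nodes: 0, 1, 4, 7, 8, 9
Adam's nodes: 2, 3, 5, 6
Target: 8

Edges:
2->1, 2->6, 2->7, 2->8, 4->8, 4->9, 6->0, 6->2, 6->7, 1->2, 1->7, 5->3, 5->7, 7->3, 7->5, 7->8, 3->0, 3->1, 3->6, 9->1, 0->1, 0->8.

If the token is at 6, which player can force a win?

A0 = {8}
A1: add {0, 4, 7} — 0 (Eve) has 0→8; 4 (Eve) has 4→8; 7 (Eve) has 7→8.
A2: add {1} — 1 (Eve) has 1→7.
A3: add {9} — 9 (Eve) has 9→1.
A4 = A3; e.g. 2 (Adam) can still go to 6. Fixed point.
6 never enters the attractor, so Adam can avoid the target forever.

Adam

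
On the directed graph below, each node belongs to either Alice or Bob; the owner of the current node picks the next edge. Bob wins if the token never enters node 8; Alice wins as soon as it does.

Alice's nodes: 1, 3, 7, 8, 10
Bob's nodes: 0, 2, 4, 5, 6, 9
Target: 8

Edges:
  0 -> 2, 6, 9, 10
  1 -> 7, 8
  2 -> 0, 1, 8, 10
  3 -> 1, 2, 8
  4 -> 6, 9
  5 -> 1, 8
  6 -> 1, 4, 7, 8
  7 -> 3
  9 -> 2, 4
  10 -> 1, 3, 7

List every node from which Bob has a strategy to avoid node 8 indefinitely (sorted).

A0 = {8}
A1: add {1, 3} — 1 (Alice) has 1→8; 3 (Alice) has 3→8.
A2: add {5, 7, 10} — 5 (Bob): all of {1, 8} already in; 7 (Alice) has 7→3; 10 (Alice) has 10→1.
A3 = A2; e.g. 0 (Bob) can still go to 2. Fixed point.
Alice's attractor = {1, 3, 5, 7, 8, 10}; Bob avoids the target exactly from the complement.

0, 2, 4, 6, 9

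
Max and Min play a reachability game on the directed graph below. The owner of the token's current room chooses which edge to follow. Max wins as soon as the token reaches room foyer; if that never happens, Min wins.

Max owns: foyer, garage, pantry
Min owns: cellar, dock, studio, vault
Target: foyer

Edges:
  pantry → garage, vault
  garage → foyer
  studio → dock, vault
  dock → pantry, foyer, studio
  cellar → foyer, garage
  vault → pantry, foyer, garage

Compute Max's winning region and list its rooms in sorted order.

A0 = {foyer}
A1: add {garage} — garage (Max) has garage→foyer.
A2: add {cellar, pantry} — pantry (Max) has pantry→garage; cellar (Min): all of {foyer, garage} already in.
A3: add {vault} — vault (Min): all of {pantry, foyer, garage} already in.
A4 = A3; e.g. studio (Min) can still go to dock. Fixed point.
Max's winning region = {cellar, foyer, garage, pantry, vault}.

cellar, foyer, garage, pantry, vault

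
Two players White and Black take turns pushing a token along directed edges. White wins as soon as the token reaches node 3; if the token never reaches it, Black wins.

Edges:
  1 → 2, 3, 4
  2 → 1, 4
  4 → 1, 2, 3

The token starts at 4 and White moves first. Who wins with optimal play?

Track states (vertex, player-to-move).
A0 = {(3,White), (3,Black)}
A1: add {(1,White), (4,White)}.
(4,White) ∈ A1 ⇒ White forces the target.

White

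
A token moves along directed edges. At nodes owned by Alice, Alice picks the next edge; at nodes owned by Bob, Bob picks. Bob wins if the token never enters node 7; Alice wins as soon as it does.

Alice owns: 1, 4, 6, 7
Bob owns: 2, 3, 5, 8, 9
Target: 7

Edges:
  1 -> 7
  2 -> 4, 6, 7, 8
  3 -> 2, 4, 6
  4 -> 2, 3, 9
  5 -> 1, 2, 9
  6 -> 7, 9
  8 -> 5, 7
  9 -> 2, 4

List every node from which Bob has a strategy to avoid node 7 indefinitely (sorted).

2, 3, 4, 5, 8, 9

A0 = {7}
A1: add {1, 6} — 1 (Alice) has 1→7; 6 (Alice) has 6→7.
A2 = A1; e.g. 2 (Bob) can still go to 4. Fixed point.
Alice's attractor = {1, 6, 7}; Bob avoids the target exactly from the complement.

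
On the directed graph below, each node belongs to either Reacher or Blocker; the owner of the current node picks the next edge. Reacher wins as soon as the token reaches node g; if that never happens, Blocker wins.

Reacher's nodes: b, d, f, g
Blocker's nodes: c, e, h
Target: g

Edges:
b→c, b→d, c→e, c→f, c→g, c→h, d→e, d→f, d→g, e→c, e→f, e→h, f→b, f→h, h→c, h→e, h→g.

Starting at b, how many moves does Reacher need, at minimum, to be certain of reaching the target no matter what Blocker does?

2

A0 = {g}
A1: add {d} — d (Reacher) has d→g.
A2: add {b} — b (Reacher) has b→d.
b enters the attractor at level 2, so Reacher can force the target in 2 moves from there.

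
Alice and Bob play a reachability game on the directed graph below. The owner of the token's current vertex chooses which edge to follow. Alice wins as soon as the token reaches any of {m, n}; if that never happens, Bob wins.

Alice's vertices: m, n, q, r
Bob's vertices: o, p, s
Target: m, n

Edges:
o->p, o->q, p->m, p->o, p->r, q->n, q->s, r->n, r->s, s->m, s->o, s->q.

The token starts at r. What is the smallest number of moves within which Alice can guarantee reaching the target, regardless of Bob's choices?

1

A0 = {m, n}
A1: add {q, r} — q (Alice) has q→n; r (Alice) has r→n.
A2 = A1; e.g. o (Bob) can still go to p. Fixed point.
r enters the attractor at level 1, so Alice can force the target in 1 move from there.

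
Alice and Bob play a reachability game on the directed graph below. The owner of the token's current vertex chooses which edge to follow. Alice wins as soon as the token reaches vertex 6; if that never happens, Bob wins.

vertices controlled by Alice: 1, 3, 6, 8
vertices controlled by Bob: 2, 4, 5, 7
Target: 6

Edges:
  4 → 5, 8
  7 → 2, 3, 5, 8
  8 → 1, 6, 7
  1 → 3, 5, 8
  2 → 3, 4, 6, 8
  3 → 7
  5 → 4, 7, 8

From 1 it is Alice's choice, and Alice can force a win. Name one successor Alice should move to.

8

A0 = {6}
A1: add {8} — 8 (Alice) has 8→6.
A2: add {1} — 1 (Alice) has 1→8.
A3 = A2; e.g. 2 (Bob) can still go to 3. Fixed point.
From 1, successor 8 is in the attractor (rank 1); the other successors 3, 5 are not.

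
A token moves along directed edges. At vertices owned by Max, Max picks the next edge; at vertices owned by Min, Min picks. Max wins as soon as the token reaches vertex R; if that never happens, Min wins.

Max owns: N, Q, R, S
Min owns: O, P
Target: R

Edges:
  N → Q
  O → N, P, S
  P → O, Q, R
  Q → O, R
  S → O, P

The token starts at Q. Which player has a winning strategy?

Max

A0 = {R}
A1: add {Q} — Q (Max) has Q→R.
Q ∈ A1, so Max can force the target.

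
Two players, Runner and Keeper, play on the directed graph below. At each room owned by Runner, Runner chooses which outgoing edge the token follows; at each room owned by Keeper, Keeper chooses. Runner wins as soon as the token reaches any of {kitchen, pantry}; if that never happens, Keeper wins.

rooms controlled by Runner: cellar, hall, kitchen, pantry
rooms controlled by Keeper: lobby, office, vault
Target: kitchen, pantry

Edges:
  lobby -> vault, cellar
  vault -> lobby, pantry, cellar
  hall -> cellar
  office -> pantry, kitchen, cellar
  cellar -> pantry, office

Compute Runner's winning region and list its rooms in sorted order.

cellar, hall, kitchen, office, pantry

A0 = {kitchen, pantry}
A1: add {cellar} — cellar (Runner) has cellar→pantry.
A2: add {hall, office} — hall (Runner) has hall→cellar; office (Keeper): all of {pantry, kitchen, cellar} already in.
A3 = A2; e.g. lobby (Keeper) can still go to vault. Fixed point.
Runner's winning region = {cellar, hall, kitchen, office, pantry}.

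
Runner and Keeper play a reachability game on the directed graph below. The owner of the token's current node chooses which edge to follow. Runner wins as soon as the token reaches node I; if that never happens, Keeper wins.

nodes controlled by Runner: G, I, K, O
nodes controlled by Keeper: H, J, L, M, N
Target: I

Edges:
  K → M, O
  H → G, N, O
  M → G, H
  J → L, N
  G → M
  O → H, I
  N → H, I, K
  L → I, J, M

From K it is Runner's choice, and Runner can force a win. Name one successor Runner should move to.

O

A0 = {I}
A1: add {O} — O (Runner) has O→I.
A2: add {K} — K (Runner) has K→O.
A3 = A2; e.g. G (Runner) has no edge into A2. Fixed point.
From K, successor O is in the attractor (rank 1); the other successor M is not.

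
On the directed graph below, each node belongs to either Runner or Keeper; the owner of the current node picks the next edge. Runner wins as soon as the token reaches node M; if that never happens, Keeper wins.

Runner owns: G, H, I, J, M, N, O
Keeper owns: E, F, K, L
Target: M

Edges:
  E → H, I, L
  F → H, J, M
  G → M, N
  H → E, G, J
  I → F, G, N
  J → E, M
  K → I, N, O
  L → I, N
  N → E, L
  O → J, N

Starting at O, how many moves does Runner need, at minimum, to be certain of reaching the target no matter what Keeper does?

2

A0 = {M}
A1: add {G, J} — G (Runner) has G→M; J (Runner) has J→M.
A2: add {H, I, O} — H (Runner) has H→G; I (Runner) has I→G; O (Runner) has O→J.
O enters the attractor at level 2, so Runner can force the target in 2 moves from there.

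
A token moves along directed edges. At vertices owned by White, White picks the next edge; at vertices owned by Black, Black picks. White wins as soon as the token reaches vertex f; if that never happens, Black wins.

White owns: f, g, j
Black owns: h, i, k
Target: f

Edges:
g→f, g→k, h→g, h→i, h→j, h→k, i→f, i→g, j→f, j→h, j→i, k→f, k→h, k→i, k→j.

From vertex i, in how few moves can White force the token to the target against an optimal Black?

A0 = {f}
A1: add {g, j} — g (White) has g→f; j (White) has j→f.
A2: add {i} — i (Black): all of {f, g} already in.
A3 = A2; e.g. h (Black) can still go to k. Fixed point.
i enters the attractor at level 2, so White can force the target in 2 moves from there.

2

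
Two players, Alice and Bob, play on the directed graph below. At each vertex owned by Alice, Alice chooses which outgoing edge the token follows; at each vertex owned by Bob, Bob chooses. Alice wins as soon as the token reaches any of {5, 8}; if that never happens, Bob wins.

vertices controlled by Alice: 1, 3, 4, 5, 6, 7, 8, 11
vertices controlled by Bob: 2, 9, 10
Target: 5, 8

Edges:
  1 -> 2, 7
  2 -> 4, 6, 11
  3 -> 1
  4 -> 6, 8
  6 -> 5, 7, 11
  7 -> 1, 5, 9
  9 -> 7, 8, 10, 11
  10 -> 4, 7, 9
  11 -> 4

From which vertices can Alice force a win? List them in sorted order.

1, 2, 3, 4, 5, 6, 7, 8, 11

A0 = {5, 8}
A1: add {4, 6, 7} — 4 (Alice) has 4→8; 6 (Alice) has 6→5; 7 (Alice) has 7→5.
A2: add {1, 11} — 1 (Alice) has 1→7; 11 (Alice) has 11→4.
A3: add {2, 3} — 2 (Bob): all of {4, 6, 11} already in; 3 (Alice) has 3→1.
A4 = A3; e.g. 9 (Bob) can still go to 10. Fixed point.
Alice's winning region = {1, 2, 3, 4, 5, 6, 7, 8, 11}.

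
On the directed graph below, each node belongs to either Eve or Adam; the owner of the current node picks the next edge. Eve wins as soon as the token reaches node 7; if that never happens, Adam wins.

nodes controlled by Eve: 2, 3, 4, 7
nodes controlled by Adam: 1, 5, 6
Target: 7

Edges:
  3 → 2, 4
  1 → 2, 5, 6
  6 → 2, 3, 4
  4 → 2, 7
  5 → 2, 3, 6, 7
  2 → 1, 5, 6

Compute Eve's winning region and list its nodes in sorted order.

3, 4, 7

A0 = {7}
A1: add {4} — 4 (Eve) has 4→7.
A2: add {3} — 3 (Eve) has 3→4.
A3 = A2; e.g. 1 (Adam) can still go to 2. Fixed point.
Eve's winning region = {3, 4, 7}.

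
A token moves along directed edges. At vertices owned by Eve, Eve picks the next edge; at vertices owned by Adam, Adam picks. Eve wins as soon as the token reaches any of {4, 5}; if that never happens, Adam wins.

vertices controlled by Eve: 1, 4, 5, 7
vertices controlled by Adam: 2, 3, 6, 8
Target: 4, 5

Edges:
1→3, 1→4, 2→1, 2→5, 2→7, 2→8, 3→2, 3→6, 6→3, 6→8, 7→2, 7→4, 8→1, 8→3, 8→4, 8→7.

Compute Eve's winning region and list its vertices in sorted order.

A0 = {4, 5}
A1: add {1, 7} — 1 (Eve) has 1→4; 7 (Eve) has 7→4.
A2 = A1; e.g. 2 (Adam) can still go to 8. Fixed point.
Eve's winning region = {1, 4, 5, 7}.

1, 4, 5, 7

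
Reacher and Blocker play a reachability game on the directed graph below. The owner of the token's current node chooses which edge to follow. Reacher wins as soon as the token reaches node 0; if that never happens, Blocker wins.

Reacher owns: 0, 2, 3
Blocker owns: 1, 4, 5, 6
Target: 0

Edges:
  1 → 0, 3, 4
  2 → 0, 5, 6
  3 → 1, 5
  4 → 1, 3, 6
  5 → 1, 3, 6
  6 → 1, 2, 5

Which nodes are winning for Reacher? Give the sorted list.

A0 = {0}
A1: add {2} — 2 (Reacher) has 2→0.
A2 = A1; e.g. 1 (Blocker) can still go to 3. Fixed point.
Reacher's winning region = {0, 2}.

0, 2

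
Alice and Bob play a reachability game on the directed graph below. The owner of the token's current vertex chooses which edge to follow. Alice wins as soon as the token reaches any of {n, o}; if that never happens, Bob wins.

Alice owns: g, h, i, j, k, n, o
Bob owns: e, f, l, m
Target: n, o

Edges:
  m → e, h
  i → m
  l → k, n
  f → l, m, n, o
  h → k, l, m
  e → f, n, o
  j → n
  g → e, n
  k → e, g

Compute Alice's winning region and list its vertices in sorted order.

g, h, j, k, l, n, o

A0 = {n, o}
A1: add {g, j} — g (Alice) has g→n; j (Alice) has j→n.
A2: add {k} — k (Alice) has k→g.
A3: add {h, l} — h (Alice) has h→k; l (Bob): all of {k, n} already in.
A4 = A3; e.g. e (Bob) can still go to f. Fixed point.
Alice's winning region = {g, h, j, k, l, n, o}.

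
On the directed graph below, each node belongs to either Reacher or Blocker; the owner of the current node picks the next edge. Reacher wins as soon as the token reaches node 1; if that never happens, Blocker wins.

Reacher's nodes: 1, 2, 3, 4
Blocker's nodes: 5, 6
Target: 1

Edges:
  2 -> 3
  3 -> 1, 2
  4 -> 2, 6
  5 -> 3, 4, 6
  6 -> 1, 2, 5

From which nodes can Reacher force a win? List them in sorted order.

A0 = {1}
A1: add {3} — 3 (Reacher) has 3→1.
A2: add {2} — 2 (Reacher) has 2→3.
A3: add {4} — 4 (Reacher) has 4→2.
A4 = A3; e.g. 5 (Blocker) can still go to 6. Fixed point.
Reacher's winning region = {1, 2, 3, 4}.

1, 2, 3, 4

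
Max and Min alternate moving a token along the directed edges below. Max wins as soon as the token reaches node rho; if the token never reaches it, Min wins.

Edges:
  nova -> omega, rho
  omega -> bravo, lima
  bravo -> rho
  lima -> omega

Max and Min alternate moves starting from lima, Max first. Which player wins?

Min

Track states (vertex, player-to-move).
A0 = {(rho,Max), (rho,Min)}
A1: add {(nova,Max), (bravo,Max), (bravo,Min)}.
A2: add {(omega,Max)}.
A3: add {(nova,Min), (lima,Min)}.
A4 = A3; e.g. (omega,Min) stays out. (lima,Max) never enters ⇒ Min avoids the target.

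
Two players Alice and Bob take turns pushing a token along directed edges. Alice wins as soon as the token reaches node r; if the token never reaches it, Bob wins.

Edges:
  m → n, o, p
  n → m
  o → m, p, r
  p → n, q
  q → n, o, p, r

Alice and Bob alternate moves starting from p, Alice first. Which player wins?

Track states (vertex, player-to-move).
A0 = {(r,Alice), (r,Bob)}
A1: add {(o,Alice), (q,Alice)}.
A2 = A1; e.g. (m,Alice) stays out. (p,Alice) never enters ⇒ Bob avoids the target.

Bob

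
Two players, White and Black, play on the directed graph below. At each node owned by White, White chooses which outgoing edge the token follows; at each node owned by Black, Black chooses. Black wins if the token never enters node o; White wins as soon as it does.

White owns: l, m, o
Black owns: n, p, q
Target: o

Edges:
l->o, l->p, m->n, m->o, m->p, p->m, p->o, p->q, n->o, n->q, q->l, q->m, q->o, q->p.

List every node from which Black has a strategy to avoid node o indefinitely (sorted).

n, p, q

A0 = {o}
A1: add {l, m} — l (White) has l→o; m (White) has m→o.
A2 = A1; e.g. n (Black) can still go to q. Fixed point.
White's attractor = {l, m, o}; Black avoids the target exactly from the complement.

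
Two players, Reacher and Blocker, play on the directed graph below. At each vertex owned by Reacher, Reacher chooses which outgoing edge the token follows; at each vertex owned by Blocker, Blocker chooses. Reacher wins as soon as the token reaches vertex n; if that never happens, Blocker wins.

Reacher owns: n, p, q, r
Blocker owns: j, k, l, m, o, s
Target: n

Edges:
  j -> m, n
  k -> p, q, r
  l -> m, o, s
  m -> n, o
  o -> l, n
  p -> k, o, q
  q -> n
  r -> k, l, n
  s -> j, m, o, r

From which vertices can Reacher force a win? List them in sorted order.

k, n, p, q, r

A0 = {n}
A1: add {q, r} — q (Reacher) has q→n; r (Reacher) has r→n.
A2: add {p} — p (Reacher) has p→q.
A3: add {k} — k (Blocker): all of {p, q, r} already in.
A4 = A3; e.g. j (Blocker) can still go to m. Fixed point.
Reacher's winning region = {k, n, p, q, r}.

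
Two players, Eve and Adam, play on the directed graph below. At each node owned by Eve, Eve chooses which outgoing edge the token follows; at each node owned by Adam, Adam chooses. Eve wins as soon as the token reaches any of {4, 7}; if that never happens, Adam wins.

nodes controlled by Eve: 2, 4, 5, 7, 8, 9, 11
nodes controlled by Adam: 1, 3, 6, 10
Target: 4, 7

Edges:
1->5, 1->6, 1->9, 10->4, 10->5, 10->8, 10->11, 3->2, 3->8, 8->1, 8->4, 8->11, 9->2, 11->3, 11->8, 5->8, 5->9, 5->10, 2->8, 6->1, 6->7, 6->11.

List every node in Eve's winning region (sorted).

A0 = {4, 7}
A1: add {8} — 8 (Eve) has 8→4.
A2: add {2, 5, 11} — 2 (Eve) has 2→8; 5 (Eve) has 5→8; 11 (Eve) has 11→8.
A3: add {3, 9, 10} — 3 (Adam): all of {2, 8} already in; 9 (Eve) has 9→2; 10 (Adam): all of {4, 5, 8, 11} already in.
A4 = A3; e.g. 1 (Adam) can still go to 6. Fixed point.
Eve's winning region = {2, 3, 4, 5, 7, 8, 9, 10, 11}.

2, 3, 4, 5, 7, 8, 9, 10, 11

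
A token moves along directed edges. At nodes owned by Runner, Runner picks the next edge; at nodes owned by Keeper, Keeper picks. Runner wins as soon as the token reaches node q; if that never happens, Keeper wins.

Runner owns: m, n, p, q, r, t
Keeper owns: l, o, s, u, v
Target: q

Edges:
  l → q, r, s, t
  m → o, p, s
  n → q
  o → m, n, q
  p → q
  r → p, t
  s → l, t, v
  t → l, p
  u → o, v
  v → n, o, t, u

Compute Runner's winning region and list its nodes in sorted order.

A0 = {q}
A1: add {n, p} — n (Runner) has n→q; p (Runner) has p→q.
A2: add {m, r, t} — m (Runner) has m→p; r (Runner) has r→p; t (Runner) has t→p.
A3: add {o} — o (Keeper): all of {m, n, q} already in.
A4 = A3; e.g. l (Keeper) can still go to s. Fixed point.
Runner's winning region = {m, n, o, p, q, r, t}.

m, n, o, p, q, r, t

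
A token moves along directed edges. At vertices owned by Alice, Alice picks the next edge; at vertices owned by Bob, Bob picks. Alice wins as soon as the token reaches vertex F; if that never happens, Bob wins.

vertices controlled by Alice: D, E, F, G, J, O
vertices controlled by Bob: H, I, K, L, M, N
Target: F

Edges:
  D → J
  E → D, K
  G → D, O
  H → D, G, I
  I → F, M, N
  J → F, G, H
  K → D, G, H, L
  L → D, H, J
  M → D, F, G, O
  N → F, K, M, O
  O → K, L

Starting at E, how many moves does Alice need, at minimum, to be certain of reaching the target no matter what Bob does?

A0 = {F}
A1: add {J} — J (Alice) has J→F.
A2: add {D} — D (Alice) has D→J.
A3: add {E, G} — E (Alice) has E→D; G (Alice) has G→D.
A4 = A3; e.g. H (Bob) can still go to I. Fixed point.
E enters the attractor at level 3, so Alice can force the target in 3 moves from there.

3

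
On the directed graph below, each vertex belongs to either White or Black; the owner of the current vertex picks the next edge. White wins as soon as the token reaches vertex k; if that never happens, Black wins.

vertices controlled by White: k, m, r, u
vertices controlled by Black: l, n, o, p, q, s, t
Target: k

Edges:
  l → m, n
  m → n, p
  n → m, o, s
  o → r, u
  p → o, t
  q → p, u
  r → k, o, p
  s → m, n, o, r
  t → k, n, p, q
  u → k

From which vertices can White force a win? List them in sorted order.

A0 = {k}
A1: add {r, u} — r (White) has r→k; u (White) has u→k.
A2: add {o} — o (Black): all of {r, u} already in.
A3 = A2; e.g. l (Black) can still go to m. Fixed point.
White's winning region = {k, o, r, u}.

k, o, r, u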